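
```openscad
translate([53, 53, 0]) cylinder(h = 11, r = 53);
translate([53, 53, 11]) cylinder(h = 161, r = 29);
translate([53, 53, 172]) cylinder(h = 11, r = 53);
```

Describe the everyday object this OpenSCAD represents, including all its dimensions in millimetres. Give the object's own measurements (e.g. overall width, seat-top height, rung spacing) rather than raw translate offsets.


A spool: two coaxial disc flanges of radius 53 mm and thickness 11 mm, joined by a core cylinder of radius 29 mm and height 161 mm. The lower flange rests on z = 0 and the three cylinders share a vertical axis.


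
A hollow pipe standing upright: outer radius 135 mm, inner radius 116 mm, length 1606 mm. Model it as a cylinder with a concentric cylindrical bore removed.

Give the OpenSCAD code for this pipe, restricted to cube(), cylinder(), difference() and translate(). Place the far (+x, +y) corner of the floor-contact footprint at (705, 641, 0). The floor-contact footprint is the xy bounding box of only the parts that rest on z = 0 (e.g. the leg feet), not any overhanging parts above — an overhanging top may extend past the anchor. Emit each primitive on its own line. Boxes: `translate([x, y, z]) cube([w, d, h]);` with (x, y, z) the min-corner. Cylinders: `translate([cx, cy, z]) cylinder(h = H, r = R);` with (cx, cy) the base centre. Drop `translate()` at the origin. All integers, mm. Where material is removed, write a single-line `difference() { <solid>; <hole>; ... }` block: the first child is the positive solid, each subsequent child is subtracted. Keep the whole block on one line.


difference() { translate([570, 506, 0]) cylinder(h = 1606, r = 135); translate([570, 506, 0]) cylinder(h = 1606, r = 116); }


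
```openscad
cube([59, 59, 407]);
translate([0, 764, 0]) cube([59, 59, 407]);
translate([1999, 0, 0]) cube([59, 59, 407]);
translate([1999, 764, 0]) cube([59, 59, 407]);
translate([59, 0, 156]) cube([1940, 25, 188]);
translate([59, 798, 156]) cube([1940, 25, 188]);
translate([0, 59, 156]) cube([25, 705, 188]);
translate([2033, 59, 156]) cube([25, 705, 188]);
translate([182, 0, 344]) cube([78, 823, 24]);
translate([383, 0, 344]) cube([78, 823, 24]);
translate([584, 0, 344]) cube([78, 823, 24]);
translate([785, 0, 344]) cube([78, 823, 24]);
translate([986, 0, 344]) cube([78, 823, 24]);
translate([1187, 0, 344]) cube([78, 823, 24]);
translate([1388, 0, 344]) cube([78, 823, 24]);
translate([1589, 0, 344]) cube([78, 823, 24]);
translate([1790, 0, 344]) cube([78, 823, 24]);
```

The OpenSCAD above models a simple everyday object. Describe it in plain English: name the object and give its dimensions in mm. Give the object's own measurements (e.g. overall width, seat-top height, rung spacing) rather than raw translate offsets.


A bed frame 2058 mm long (x) by 823 mm wide (y). Four 59×59 mm corner posts, 407 mm tall, at the corners of the footprint. Four rails of 25 mm thickness and 188 mm height run between adjacent posts with their undersides at z = 156 mm, their outer faces flush with the outside of the frame (the two x-running rails run between the posts' inner faces; the two y-running rails run between the posts' inner faces). 9 slats, each 78 mm wide (x) and 24 mm thick, lie across the top of the two x-running rails, running the full 823 mm width of the frame in y; along x they sit between the end posts with a 123 mm gap after the −x posts and between neighbouring slats, leaving 131 mm before the +x posts.


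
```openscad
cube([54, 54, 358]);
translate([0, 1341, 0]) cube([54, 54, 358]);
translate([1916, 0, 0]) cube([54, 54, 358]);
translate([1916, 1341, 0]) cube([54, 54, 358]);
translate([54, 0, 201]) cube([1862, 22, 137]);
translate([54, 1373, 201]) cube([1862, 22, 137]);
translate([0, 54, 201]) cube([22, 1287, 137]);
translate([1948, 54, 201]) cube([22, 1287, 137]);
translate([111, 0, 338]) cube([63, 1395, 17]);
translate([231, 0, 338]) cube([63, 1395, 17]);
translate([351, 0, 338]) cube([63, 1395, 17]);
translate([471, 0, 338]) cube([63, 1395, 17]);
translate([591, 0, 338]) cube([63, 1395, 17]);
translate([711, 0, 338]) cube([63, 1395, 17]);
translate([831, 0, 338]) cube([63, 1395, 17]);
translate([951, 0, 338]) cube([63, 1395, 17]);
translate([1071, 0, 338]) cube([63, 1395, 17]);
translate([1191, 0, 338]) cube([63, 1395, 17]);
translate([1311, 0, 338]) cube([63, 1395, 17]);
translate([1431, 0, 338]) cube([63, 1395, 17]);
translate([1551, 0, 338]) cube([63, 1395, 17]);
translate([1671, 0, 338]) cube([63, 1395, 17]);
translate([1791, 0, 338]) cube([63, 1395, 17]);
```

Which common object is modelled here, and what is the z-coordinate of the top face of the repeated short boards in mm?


A bed frame. The slat-top height is 355 mm.

Four posts, four rails, and a row of slats — a bed frame. Slats sit on the rails at z = 201 + 137 = 338; with slat thickness 17, the top is 355 mm.


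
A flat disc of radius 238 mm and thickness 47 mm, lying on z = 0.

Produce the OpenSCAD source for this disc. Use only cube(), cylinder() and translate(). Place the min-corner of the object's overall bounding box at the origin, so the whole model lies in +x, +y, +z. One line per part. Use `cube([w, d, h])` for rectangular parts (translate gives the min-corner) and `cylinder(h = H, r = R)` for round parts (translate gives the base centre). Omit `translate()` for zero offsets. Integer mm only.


translate([238, 238, 0]) cylinder(h = 47, r = 238);


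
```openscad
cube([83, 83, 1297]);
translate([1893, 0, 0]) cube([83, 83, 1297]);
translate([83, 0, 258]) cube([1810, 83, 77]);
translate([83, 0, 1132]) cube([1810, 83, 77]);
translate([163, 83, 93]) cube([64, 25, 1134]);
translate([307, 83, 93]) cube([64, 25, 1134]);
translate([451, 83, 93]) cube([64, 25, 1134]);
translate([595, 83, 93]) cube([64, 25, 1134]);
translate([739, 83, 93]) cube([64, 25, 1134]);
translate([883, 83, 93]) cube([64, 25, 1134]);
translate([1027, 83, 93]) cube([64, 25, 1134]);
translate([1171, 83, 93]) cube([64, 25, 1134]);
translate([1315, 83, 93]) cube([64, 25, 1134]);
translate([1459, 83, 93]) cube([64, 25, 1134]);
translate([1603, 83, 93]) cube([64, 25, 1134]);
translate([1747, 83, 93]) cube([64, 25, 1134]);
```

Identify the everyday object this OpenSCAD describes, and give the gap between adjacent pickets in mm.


A fence section. The picket gap is 80 mm.

Two posts, two rails, 12 pickets — a fence section. Span 1810 mm holds 12 pickets of 64 mm with 13 equal gaps: ⌊(1810 − 12·64) / 13⌋ = 80 mm.


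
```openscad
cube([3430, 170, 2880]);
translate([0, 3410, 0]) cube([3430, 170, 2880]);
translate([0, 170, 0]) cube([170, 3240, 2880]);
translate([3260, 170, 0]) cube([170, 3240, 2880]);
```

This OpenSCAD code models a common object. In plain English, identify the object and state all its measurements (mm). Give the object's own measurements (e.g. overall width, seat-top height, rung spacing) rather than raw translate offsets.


The wall frame of a small rectangular building: four walls, each 2880 mm tall and 170 mm thick, enclosing a footprint 3430 mm (x) by 3580 mm (y) outside-to-outside, with no floor or roof. The front and back walls (the −y and +y sides) span the full width; the two side walls fit between them.


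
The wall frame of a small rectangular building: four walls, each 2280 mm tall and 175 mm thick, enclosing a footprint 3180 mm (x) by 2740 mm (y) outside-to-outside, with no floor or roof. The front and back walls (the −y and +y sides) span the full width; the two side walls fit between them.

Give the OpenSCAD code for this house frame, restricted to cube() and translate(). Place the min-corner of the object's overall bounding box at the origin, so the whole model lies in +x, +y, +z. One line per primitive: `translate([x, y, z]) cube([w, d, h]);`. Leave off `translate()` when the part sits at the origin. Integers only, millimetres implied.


cube([3180, 175, 2280]);
translate([0, 2565, 0]) cube([3180, 175, 2280]);
translate([0, 175, 0]) cube([175, 2390, 2280]);
translate([3005, 175, 0]) cube([175, 2390, 2280]);


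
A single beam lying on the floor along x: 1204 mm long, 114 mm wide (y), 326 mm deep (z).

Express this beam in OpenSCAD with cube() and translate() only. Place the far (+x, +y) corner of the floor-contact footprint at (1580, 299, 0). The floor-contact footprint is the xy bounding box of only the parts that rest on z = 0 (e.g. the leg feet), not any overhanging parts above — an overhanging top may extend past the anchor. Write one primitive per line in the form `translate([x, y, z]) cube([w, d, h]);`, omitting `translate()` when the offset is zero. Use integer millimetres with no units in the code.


translate([376, 185, 0]) cube([1204, 114, 326]);


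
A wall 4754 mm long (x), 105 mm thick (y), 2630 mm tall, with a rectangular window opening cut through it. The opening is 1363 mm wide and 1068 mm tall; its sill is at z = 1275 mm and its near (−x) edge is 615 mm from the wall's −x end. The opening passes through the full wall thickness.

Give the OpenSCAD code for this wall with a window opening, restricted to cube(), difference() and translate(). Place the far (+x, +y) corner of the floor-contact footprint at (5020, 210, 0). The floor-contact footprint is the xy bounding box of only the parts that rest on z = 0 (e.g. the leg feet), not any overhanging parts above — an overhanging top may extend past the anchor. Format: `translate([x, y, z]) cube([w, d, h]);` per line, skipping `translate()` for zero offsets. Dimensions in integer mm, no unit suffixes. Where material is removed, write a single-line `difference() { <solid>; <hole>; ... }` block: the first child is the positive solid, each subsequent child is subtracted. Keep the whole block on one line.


difference() { translate([266, 105, 0]) cube([4754, 105, 2630]); translate([881, 105, 1275]) cube([1363, 105, 1068]); }


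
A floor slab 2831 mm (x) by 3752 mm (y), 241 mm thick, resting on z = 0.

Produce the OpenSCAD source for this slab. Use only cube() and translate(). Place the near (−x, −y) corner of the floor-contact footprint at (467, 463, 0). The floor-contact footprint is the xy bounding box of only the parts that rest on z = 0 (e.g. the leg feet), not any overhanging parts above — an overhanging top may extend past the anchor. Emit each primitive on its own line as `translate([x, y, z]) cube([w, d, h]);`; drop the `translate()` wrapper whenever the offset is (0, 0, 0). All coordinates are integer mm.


translate([467, 463, 0]) cube([2831, 3752, 241]);


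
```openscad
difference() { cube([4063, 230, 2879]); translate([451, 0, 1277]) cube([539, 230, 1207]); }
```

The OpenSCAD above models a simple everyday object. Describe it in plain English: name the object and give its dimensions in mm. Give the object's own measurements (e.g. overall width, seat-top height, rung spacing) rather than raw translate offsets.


A wall 4063 mm long (x), 230 mm thick (y), 2879 mm tall, with a rectangular window opening cut through it. The opening is 539 mm wide and 1207 mm tall; its sill is at z = 1277 mm and its near (−x) edge is 451 mm from the wall's −x end. The opening passes through the full wall thickness.


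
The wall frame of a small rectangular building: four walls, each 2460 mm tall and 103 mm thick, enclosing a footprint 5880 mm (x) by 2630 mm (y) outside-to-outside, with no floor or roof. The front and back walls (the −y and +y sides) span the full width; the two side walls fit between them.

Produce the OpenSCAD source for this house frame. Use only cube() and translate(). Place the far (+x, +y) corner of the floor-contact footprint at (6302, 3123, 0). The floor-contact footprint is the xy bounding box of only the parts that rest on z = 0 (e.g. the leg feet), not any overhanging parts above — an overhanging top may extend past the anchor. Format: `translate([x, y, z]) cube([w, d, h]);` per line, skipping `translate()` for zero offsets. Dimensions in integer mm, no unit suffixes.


translate([422, 493, 0]) cube([5880, 103, 2460]);
translate([422, 3020, 0]) cube([5880, 103, 2460]);
translate([422, 596, 0]) cube([103, 2424, 2460]);
translate([6199, 596, 0]) cube([103, 2424, 2460]);


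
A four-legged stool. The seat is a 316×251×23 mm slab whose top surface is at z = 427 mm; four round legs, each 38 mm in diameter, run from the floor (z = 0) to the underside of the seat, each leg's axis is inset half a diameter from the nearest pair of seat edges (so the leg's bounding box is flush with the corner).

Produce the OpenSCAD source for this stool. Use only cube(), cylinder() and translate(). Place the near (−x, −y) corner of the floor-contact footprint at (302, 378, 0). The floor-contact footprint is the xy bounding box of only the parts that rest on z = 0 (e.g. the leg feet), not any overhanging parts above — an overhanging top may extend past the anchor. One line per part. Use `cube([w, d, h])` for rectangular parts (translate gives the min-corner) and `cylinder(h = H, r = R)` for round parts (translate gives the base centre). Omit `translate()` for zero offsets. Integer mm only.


translate([302, 378, 404]) cube([316, 251, 23]);
translate([321, 397, 0]) cylinder(h = 404, r = 19);
translate([599, 397, 0]) cylinder(h = 404, r = 19);
translate([321, 610, 0]) cylinder(h = 404, r = 19);
translate([599, 610, 0]) cylinder(h = 404, r = 19);


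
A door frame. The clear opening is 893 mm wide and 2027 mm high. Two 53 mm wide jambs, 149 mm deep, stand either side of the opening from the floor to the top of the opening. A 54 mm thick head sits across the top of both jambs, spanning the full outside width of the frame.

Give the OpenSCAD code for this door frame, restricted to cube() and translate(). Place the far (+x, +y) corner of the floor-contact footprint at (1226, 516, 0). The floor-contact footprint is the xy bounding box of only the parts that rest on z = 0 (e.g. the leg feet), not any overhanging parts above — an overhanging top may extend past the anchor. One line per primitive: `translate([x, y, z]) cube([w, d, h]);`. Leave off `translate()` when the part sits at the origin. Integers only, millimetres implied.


translate([227, 367, 0]) cube([53, 149, 2027]);
translate([1173, 367, 0]) cube([53, 149, 2027]);
translate([227, 367, 2027]) cube([999, 149, 54]);


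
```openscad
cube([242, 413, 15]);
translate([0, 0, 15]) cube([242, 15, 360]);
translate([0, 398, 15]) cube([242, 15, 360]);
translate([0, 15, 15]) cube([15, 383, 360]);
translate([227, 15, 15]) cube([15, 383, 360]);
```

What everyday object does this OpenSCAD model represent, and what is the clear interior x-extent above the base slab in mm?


An open box. The internal width is 212 mm.

A 242×413 base slab with four walls standing on it — an open box. The base is 242 mm wide and the walls are 15 mm thick, so the internal width is 242 − 2 × 15 = 212 mm.


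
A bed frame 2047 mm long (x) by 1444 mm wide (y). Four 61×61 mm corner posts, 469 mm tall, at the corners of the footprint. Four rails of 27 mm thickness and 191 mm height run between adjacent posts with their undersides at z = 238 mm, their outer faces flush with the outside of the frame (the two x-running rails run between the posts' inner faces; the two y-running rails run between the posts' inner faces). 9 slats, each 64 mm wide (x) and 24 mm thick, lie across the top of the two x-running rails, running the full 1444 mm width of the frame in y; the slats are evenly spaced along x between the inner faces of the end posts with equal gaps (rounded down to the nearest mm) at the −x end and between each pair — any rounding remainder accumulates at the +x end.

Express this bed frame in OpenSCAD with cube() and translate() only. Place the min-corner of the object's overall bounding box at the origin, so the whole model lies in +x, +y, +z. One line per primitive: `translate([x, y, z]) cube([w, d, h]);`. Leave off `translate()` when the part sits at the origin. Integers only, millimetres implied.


// slat z = rail_z + rail_h = 238 + 191 = 429
// slat gap = ⌊(1925 − 9·64) / 10⌋ = 134
cube([61, 61, 469]);
translate([0, 1383, 0]) cube([61, 61, 469]);
translate([1986, 0, 0]) cube([61, 61, 469]);
translate([1986, 1383, 0]) cube([61, 61, 469]);
translate([61, 0, 238]) cube([1925, 27, 191]);
translate([61, 1417, 238]) cube([1925, 27, 191]);
translate([0, 61, 238]) cube([27, 1322, 191]);
translate([2020, 61, 238]) cube([27, 1322, 191]);
translate([195, 0, 429]) cube([64, 1444, 24]);
translate([393, 0, 429]) cube([64, 1444, 24]);
translate([591, 0, 429]) cube([64, 1444, 24]);
translate([789, 0, 429]) cube([64, 1444, 24]);
translate([987, 0, 429]) cube([64, 1444, 24]);
translate([1185, 0, 429]) cube([64, 1444, 24]);
translate([1383, 0, 429]) cube([64, 1444, 24]);
translate([1581, 0, 429]) cube([64, 1444, 24]);
translate([1779, 0, 429]) cube([64, 1444, 24]);


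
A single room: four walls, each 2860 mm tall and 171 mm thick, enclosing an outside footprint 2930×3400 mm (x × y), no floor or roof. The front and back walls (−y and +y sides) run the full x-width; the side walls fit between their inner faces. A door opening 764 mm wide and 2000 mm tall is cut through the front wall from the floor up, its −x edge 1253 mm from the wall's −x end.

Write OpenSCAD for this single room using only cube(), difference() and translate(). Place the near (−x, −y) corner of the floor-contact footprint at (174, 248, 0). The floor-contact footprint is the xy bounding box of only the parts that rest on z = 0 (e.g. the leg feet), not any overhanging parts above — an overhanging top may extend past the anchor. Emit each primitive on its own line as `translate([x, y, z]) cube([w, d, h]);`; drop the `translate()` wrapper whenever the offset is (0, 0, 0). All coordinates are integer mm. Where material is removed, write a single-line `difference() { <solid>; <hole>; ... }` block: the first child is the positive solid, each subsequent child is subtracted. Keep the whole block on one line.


difference() { translate([174, 248, 0]) cube([2930, 171, 2860]); translate([1427, 248, 0]) cube([764, 171, 2000]); }
translate([174, 3477, 0]) cube([2930, 171, 2860]);
translate([174, 419, 0]) cube([171, 3058, 2860]);
translate([2933, 419, 0]) cube([171, 3058, 2860]);


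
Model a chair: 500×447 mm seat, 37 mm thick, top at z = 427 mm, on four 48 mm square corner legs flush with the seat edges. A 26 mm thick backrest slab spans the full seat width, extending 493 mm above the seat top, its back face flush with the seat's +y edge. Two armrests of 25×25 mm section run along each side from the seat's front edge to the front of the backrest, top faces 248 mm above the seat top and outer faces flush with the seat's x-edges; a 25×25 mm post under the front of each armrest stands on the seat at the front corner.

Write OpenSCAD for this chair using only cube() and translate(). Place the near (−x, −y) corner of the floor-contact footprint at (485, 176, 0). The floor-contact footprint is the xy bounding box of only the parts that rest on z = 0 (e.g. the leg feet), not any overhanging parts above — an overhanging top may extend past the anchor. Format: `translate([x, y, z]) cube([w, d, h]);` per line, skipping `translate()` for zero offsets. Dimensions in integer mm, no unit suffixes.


// leg_h = 427 - 37 = 390
// arm post h = 248 - 25 = 223
translate([485, 176, 390]) cube([500, 447, 37]);
translate([485, 176, 0]) cube([48, 48, 390]);
translate([937, 176, 0]) cube([48, 48, 390]);
translate([485, 575, 0]) cube([48, 48, 390]);
translate([937, 575, 0]) cube([48, 48, 390]);
translate([485, 597, 427]) cube([500, 26, 493]);
translate([485, 176, 650]) cube([25, 421, 25]);
translate([960, 176, 650]) cube([25, 421, 25]);
translate([485, 176, 427]) cube([25, 25, 223]);
translate([960, 176, 427]) cube([25, 25, 223]);


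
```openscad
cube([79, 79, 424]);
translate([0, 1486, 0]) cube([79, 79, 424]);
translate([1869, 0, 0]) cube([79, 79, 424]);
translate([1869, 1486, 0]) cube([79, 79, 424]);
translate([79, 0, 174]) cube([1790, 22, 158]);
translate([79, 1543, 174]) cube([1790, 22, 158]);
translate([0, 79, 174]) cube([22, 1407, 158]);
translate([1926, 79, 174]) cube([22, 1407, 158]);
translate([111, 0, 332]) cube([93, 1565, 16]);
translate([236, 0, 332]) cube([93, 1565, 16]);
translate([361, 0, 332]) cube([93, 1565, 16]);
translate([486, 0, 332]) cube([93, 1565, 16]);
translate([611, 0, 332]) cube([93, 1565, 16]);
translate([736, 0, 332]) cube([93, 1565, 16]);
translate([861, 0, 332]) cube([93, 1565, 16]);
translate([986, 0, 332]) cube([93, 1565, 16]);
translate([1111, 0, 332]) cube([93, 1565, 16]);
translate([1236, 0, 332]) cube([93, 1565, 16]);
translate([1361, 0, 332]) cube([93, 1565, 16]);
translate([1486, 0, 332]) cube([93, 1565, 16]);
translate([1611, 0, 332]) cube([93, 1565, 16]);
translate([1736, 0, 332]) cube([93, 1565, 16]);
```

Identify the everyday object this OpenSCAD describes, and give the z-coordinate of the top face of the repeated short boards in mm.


A bed frame. The slat-top height is 348 mm.

Four posts, four rails, and a row of slats — a bed frame. Slats sit on the rails at z = 174 + 158 = 332; with slat thickness 16, the top is 348 mm.


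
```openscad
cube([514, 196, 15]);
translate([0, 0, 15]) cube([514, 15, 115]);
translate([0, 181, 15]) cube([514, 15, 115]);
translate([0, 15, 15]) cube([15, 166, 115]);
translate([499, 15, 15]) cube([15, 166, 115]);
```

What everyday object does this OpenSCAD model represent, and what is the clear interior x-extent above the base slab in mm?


An open box. The internal width is 484 mm.

A 514×196 base slab with four walls standing on it — an open box. The base is 514 mm wide and the walls are 15 mm thick, so the internal width is 514 − 2 × 15 = 484 mm.


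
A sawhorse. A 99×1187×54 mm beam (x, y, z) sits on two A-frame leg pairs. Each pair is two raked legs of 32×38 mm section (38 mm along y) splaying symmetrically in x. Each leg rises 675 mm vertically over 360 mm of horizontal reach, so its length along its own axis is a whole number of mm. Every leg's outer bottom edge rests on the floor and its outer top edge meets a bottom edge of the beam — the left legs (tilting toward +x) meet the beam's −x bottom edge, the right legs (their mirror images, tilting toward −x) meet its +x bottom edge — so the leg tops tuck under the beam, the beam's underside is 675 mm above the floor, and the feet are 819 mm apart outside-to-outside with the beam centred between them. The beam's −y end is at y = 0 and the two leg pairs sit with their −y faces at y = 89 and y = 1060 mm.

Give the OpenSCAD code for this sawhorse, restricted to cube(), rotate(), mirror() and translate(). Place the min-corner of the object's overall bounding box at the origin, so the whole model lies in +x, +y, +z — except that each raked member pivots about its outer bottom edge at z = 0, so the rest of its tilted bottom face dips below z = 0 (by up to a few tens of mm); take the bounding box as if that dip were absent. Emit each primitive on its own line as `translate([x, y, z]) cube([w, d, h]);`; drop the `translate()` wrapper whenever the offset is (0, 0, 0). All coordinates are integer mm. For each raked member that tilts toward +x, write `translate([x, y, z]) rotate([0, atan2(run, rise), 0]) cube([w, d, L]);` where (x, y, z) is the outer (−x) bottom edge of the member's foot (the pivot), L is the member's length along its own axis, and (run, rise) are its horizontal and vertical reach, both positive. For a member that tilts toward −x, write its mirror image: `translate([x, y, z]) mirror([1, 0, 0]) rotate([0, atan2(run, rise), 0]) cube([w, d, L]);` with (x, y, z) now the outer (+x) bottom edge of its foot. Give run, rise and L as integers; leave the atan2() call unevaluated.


translate([360, 0, 675]) cube([99, 1187, 54]);
translate([0, 89, 0]) rotate([0, atan2(360, 675), 0]) cube([32, 38, 765]);
translate([819, 89, 0]) mirror([1, 0, 0]) rotate([0, atan2(360, 675), 0]) cube([32, 38, 765]);
translate([0, 1060, 0]) rotate([0, atan2(360, 675), 0]) cube([32, 38, 765]);
translate([819, 1060, 0]) mirror([1, 0, 0]) rotate([0, atan2(360, 675), 0]) cube([32, 38, 765]);


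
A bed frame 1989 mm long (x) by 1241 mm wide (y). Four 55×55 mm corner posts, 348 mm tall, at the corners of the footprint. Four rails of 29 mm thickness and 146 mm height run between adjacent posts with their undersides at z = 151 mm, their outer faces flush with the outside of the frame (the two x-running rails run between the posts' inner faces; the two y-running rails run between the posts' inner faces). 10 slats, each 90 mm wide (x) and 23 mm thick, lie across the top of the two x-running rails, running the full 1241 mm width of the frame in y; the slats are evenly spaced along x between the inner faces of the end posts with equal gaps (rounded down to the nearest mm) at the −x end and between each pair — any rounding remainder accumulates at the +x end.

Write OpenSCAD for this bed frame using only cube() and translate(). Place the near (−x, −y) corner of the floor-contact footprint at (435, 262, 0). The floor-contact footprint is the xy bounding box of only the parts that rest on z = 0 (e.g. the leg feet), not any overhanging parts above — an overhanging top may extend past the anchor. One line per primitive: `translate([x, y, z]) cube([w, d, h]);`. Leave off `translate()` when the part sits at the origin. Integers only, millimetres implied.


translate([435, 262, 0]) cube([55, 55, 348]);
translate([435, 1448, 0]) cube([55, 55, 348]);
translate([2369, 262, 0]) cube([55, 55, 348]);
translate([2369, 1448, 0]) cube([55, 55, 348]);
translate([490, 262, 151]) cube([1879, 29, 146]);
translate([490, 1474, 151]) cube([1879, 29, 146]);
translate([435, 317, 151]) cube([29, 1131, 146]);
translate([2395, 317, 151]) cube([29, 1131, 146]);
translate([579, 262, 297]) cube([90, 1241, 23]);
translate([758, 262, 297]) cube([90, 1241, 23]);
translate([937, 262, 297]) cube([90, 1241, 23]);
translate([1116, 262, 297]) cube([90, 1241, 23]);
translate([1295, 262, 297]) cube([90, 1241, 23]);
translate([1474, 262, 297]) cube([90, 1241, 23]);
translate([1653, 262, 297]) cube([90, 1241, 23]);
translate([1832, 262, 297]) cube([90, 1241, 23]);
translate([2011, 262, 297]) cube([90, 1241, 23]);
translate([2190, 262, 297]) cube([90, 1241, 23]);


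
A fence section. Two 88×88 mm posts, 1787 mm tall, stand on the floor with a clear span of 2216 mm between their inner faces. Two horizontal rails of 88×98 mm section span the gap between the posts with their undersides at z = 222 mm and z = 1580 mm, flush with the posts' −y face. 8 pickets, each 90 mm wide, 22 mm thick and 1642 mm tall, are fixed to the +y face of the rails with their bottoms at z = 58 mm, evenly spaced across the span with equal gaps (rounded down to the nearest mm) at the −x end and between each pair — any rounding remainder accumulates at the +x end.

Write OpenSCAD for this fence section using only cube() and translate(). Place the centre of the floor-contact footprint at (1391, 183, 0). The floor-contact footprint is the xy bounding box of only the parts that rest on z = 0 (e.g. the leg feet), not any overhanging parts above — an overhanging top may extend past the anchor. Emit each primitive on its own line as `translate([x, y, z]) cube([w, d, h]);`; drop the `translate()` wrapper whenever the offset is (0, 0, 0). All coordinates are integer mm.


translate([195, 139, 0]) cube([88, 88, 1787]);
translate([2499, 139, 0]) cube([88, 88, 1787]);
translate([283, 139, 222]) cube([2216, 88, 98]);
translate([283, 139, 1580]) cube([2216, 88, 98]);
translate([449, 227, 58]) cube([90, 22, 1642]);
translate([705, 227, 58]) cube([90, 22, 1642]);
translate([961, 227, 58]) cube([90, 22, 1642]);
translate([1217, 227, 58]) cube([90, 22, 1642]);
translate([1473, 227, 58]) cube([90, 22, 1642]);
translate([1729, 227, 58]) cube([90, 22, 1642]);
translate([1985, 227, 58]) cube([90, 22, 1642]);
translate([2241, 227, 58]) cube([90, 22, 1642]);


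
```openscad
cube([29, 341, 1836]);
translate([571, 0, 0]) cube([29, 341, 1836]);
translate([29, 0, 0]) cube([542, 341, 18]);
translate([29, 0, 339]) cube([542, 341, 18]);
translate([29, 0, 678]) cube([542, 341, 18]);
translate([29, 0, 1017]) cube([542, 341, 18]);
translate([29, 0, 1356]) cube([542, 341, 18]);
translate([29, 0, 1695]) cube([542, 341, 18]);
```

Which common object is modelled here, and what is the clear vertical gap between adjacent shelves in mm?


A bookshelf. The clear shelf gap is 321 mm.

Two tall side panels with 6 horizontal boards between them — a bookshelf. The first two shelf undersides are at z = 0 and z = 339; with shelf thickness 18, the clear gap is 339 − 0 − 18 = 321 mm.


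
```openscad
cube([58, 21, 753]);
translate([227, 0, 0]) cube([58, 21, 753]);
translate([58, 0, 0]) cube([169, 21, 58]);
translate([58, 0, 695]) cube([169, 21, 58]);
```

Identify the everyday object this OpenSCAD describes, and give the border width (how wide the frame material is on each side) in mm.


A picture frame. The border width is 58 mm.

Four thin pieces enclosing a rectangular opening — a picture frame. The two full-height stiles are 753 mm tall; the top rail sits at z = 695 and is 58 mm tall, so the border above the opening is 753 − 695 = 58 mm, matching the stile x-width.


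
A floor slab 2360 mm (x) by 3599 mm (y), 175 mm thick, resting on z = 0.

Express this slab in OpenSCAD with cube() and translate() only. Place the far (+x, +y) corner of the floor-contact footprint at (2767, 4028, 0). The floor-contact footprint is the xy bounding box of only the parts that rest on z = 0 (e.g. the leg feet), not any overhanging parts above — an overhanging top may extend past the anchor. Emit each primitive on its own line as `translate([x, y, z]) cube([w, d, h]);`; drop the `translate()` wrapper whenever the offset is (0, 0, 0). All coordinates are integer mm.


translate([407, 429, 0]) cube([2360, 3599, 175]);


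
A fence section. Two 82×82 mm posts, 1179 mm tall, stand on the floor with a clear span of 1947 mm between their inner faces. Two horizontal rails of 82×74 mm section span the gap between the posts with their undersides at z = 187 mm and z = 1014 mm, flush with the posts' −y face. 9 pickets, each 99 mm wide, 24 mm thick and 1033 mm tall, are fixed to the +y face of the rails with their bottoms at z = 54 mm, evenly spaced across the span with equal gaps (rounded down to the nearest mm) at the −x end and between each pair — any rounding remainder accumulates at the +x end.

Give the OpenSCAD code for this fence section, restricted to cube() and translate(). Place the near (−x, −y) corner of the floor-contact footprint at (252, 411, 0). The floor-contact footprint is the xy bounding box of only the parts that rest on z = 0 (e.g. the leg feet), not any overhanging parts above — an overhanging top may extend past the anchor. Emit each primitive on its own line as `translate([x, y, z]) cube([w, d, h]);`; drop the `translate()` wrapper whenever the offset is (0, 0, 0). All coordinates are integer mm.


translate([252, 411, 0]) cube([82, 82, 1179]);
translate([2281, 411, 0]) cube([82, 82, 1179]);
translate([334, 411, 187]) cube([1947, 82, 74]);
translate([334, 411, 1014]) cube([1947, 82, 74]);
translate([439, 493, 54]) cube([99, 24, 1033]);
translate([643, 493, 54]) cube([99, 24, 1033]);
translate([847, 493, 54]) cube([99, 24, 1033]);
translate([1051, 493, 54]) cube([99, 24, 1033]);
translate([1255, 493, 54]) cube([99, 24, 1033]);
translate([1459, 493, 54]) cube([99, 24, 1033]);
translate([1663, 493, 54]) cube([99, 24, 1033]);
translate([1867, 493, 54]) cube([99, 24, 1033]);
translate([2071, 493, 54]) cube([99, 24, 1033]);


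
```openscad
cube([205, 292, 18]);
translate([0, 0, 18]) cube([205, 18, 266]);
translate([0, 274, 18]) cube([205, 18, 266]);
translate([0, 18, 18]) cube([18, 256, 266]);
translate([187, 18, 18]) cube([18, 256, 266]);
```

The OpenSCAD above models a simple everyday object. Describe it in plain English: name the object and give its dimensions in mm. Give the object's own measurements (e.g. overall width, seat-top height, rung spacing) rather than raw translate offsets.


An open-topped rectangular box: outside dimensions 205×292×284 mm, with a uniform wall and base thickness of 18 mm. The base is a full 205×292 slab on the floor; four walls sit on top of the base. The front and back walls (the −y and +y sides) span the full width; the two side walls fit between them.


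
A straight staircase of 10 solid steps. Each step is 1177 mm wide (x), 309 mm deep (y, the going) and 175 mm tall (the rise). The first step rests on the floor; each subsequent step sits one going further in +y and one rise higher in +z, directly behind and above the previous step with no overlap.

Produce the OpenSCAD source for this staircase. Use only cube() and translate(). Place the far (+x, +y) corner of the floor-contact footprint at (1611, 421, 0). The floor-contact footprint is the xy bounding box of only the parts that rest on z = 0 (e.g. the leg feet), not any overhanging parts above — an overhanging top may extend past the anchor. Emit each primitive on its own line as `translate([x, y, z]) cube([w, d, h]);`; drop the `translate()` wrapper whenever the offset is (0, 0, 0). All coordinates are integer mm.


translate([434, 112, 0]) cube([1177, 309, 175]);
translate([434, 421, 175]) cube([1177, 309, 175]);
translate([434, 730, 350]) cube([1177, 309, 175]);
translate([434, 1039, 525]) cube([1177, 309, 175]);
translate([434, 1348, 700]) cube([1177, 309, 175]);
translate([434, 1657, 875]) cube([1177, 309, 175]);
translate([434, 1966, 1050]) cube([1177, 309, 175]);
translate([434, 2275, 1225]) cube([1177, 309, 175]);
translate([434, 2584, 1400]) cube([1177, 309, 175]);
translate([434, 2893, 1575]) cube([1177, 309, 175]);


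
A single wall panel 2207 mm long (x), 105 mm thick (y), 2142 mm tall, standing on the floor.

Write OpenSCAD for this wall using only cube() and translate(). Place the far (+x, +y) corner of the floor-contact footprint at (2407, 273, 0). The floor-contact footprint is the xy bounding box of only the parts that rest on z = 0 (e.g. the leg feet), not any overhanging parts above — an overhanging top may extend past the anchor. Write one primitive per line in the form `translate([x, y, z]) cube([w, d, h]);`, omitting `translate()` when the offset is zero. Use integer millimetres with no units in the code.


translate([200, 168, 0]) cube([2207, 105, 2142]);


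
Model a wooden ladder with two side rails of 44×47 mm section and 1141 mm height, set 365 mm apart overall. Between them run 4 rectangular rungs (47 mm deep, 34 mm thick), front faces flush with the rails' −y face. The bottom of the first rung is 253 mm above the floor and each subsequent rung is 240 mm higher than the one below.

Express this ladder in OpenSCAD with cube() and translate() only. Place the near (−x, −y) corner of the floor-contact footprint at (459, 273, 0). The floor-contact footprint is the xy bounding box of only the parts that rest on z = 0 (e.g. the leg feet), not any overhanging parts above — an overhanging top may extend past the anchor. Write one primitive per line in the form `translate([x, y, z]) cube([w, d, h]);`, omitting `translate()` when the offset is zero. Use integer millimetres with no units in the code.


// rung span = 365 - 2*44 = 277
// rung[k] z = 253 + k*240
translate([459, 273, 0]) cube([44, 47, 1141]);
translate([780, 273, 0]) cube([44, 47, 1141]);
translate([503, 273, 253]) cube([277, 47, 34]);
translate([503, 273, 493]) cube([277, 47, 34]);
translate([503, 273, 733]) cube([277, 47, 34]);
translate([503, 273, 973]) cube([277, 47, 34]);


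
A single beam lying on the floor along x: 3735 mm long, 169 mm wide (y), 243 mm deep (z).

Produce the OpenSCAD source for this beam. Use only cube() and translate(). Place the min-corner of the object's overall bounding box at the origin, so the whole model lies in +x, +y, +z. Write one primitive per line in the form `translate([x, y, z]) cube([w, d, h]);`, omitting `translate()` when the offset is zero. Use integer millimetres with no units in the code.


cube([3735, 169, 243]);


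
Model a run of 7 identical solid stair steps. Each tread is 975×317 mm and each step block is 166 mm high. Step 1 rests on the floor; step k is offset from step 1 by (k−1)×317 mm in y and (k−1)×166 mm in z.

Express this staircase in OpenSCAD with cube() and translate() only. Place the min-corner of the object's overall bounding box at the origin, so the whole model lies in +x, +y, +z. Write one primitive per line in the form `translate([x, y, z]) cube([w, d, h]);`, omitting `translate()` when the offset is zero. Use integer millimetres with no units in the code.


cube([975, 317, 166]);
translate([0, 317, 166]) cube([975, 317, 166]);
translate([0, 634, 332]) cube([975, 317, 166]);
translate([0, 951, 498]) cube([975, 317, 166]);
translate([0, 1268, 664]) cube([975, 317, 166]);
translate([0, 1585, 830]) cube([975, 317, 166]);
translate([0, 1902, 996]) cube([975, 317, 166]);


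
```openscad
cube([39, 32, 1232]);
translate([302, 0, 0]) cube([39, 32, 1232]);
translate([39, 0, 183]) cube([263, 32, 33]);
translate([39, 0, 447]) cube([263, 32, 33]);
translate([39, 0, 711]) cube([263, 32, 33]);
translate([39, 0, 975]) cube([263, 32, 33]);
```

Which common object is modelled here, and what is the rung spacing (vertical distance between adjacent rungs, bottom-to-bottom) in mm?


A ladder. The rung spacing is 264 mm.

Two tall 39×32 posts with 4 short bars between them — a ladder. Adjacent rungs sit at z = 183 and z = 447, so the spacing is 447 − 183 = 264 mm.


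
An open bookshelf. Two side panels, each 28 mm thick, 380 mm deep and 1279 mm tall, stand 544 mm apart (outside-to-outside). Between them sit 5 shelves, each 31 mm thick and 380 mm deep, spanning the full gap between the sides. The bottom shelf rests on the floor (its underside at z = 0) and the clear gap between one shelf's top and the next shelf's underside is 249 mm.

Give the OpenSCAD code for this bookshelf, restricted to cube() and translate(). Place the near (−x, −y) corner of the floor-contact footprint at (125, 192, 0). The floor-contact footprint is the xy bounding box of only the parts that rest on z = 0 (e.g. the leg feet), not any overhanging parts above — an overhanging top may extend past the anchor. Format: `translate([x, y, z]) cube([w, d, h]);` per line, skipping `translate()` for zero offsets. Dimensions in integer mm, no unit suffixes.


translate([125, 192, 0]) cube([28, 380, 1279]);
translate([641, 192, 0]) cube([28, 380, 1279]);
translate([153, 192, 0]) cube([488, 380, 31]);
translate([153, 192, 280]) cube([488, 380, 31]);
translate([153, 192, 560]) cube([488, 380, 31]);
translate([153, 192, 840]) cube([488, 380, 31]);
translate([153, 192, 1120]) cube([488, 380, 31]);


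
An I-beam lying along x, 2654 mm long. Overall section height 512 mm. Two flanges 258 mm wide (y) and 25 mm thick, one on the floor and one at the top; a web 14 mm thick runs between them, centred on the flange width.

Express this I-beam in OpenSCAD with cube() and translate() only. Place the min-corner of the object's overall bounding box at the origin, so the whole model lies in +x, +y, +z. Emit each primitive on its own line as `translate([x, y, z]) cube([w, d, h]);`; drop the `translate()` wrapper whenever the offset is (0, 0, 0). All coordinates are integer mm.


cube([2654, 258, 25]);
translate([0, 122, 25]) cube([2654, 14, 462]);
translate([0, 0, 487]) cube([2654, 258, 25]);


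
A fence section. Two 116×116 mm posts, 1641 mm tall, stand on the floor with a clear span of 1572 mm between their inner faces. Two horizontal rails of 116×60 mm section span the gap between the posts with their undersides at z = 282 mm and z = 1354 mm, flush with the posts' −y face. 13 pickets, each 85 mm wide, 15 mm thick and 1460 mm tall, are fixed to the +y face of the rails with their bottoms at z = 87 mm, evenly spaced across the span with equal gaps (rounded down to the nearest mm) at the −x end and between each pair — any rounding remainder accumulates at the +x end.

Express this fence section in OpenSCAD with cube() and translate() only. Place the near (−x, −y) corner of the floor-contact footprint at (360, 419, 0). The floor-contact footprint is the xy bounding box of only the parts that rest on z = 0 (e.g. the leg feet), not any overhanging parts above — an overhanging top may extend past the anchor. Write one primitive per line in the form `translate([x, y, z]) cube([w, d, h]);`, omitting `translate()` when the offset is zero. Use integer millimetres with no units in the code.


translate([360, 419, 0]) cube([116, 116, 1641]);
translate([2048, 419, 0]) cube([116, 116, 1641]);
translate([476, 419, 282]) cube([1572, 116, 60]);
translate([476, 419, 1354]) cube([1572, 116, 60]);
translate([509, 535, 87]) cube([85, 15, 1460]);
translate([627, 535, 87]) cube([85, 15, 1460]);
translate([745, 535, 87]) cube([85, 15, 1460]);
translate([863, 535, 87]) cube([85, 15, 1460]);
translate([981, 535, 87]) cube([85, 15, 1460]);
translate([1099, 535, 87]) cube([85, 15, 1460]);
translate([1217, 535, 87]) cube([85, 15, 1460]);
translate([1335, 535, 87]) cube([85, 15, 1460]);
translate([1453, 535, 87]) cube([85, 15, 1460]);
translate([1571, 535, 87]) cube([85, 15, 1460]);
translate([1689, 535, 87]) cube([85, 15, 1460]);
translate([1807, 535, 87]) cube([85, 15, 1460]);
translate([1925, 535, 87]) cube([85, 15, 1460]);
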